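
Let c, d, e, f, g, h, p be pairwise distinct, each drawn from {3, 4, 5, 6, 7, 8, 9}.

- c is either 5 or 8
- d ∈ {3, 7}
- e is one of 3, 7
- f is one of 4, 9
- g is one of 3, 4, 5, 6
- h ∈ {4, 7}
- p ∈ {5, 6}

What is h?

4

Among the 7 variables, 8 fits only c (and all 7 values in {3, 4, 5, 6, 7, 8, 9} must be used), so c = 8.
The 6 still-open variables draw from only 6 values {3, 4, 5, 6, 7, 9}, so each is used; only f can be 9, hence f = 9.
d and e share exactly the 2 values {3, 7}; by pigeonhole those values go to them, so strike 3, 7 from g, h.
So h = 4.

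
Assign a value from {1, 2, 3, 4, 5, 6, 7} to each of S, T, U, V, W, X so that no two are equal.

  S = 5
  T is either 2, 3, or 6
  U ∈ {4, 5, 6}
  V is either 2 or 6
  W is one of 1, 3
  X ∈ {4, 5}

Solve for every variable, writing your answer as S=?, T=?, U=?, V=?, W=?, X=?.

S=5, T=3, U=6, V=2, W=1, X=4

S must be 5 (only option left). Strike 5 from U, X.
X has just one choice, so X = 4. So U can't be 4.
U has just one choice, so U = 6. So T, V can't be 6.
V's domain is down to {2}, so V = 2. So T can't be 2.
That leaves T = 3. So W can't be 3.
W's domain is down to {1}, so W = 1.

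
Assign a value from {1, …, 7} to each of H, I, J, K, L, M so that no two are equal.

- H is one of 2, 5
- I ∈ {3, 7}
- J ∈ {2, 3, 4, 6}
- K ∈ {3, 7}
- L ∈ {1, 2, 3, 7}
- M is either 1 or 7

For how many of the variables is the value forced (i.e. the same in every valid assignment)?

3

The 2 variables I and K are confined to {3, 7}, which locks those values in; drop them from J, L, M.
M has just one choice, so M = 1. Eliminate 1 elsewhere: L.
L must be 2 (only option left). Strike 2 from H, J.
H has just one choice, so H = 5.
Determined: H=5, L=2, M=1. The other variables each still have more than one consistent value. That makes 3.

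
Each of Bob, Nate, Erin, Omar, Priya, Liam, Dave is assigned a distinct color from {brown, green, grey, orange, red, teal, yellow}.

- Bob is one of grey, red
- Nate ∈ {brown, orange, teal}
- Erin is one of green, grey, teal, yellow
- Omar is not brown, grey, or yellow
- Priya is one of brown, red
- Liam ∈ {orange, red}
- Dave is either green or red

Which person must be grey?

Among the 7 variables, yellow fits only Erin (and all 7 values in {brown, green, grey, orange, red, teal, yellow} must be used), so Erin = yellow.
Among the 6 still-open variables, grey fits only Bob (and all 6 values in {brown, green, grey, orange, red, teal} must be used), so Bob = grey.

Bob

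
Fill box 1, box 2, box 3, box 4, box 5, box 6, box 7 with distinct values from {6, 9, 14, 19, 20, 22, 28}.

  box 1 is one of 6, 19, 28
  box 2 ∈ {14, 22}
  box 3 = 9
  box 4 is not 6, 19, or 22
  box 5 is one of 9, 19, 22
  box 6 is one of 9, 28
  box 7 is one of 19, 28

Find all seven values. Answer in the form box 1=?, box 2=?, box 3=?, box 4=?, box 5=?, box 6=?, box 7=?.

box 1=6, box 2=14, box 3=9, box 4=20, box 5=22, box 6=28, box 7=19

box 3's domain is down to {9}, so box 3 = 9. Strike 9 from box 4, box 5, box 6.
That leaves box 6 = 28. So box 1, box 4, box 7 can't be 28.
box 7 must be 19 (only option left). So box 1, box 5 can't be 19.
box 1's domain is down to {6}, so box 1 = 6.
box 5 has just one choice, so box 5 = 22. So box 2 can't be 22.
That leaves box 2 = 14. Eliminate 14 elsewhere: box 4.
box 4 must be 20 (only option left).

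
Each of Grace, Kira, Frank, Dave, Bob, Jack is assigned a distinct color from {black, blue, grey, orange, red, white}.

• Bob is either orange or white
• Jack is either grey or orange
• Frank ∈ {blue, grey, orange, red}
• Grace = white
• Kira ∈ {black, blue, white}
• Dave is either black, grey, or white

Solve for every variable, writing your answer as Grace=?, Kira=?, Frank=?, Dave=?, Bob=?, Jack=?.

Grace=white, Kira=blue, Frank=red, Dave=black, Bob=orange, Jack=grey

Grace's domain is down to {white}, so Grace = white. So Kira, Dave, Bob can't be white.
That leaves Bob = orange. Eliminate orange elsewhere: Frank, Jack.
Jack's domain is down to {grey}, so Jack = grey. Eliminate grey elsewhere: Frank, Dave.
Dave must be black (only option left). So Kira can't be black.
Kira's domain is down to {blue}, so Kira = blue. Eliminate blue elsewhere: Frank.
That leaves Frank = red.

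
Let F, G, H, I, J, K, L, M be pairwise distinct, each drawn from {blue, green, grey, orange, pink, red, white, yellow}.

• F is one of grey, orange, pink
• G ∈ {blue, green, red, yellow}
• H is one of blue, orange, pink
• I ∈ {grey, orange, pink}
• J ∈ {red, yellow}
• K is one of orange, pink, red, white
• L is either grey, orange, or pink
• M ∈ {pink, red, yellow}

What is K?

Among the 8 variables, green fits only G (and all 8 values in {blue, green, grey, orange, pink, red, white, yellow} must be used), so G = green.
The 7 still-open variables together cover exactly {blue, grey, orange, pink, red, white, yellow} — 7 values for 7 variables — and blue appears only in H's list, so H = blue.
The 6 still-open variables together cover exactly {grey, orange, pink, red, white, yellow} — 6 values for 6 variables — and white appears only in K's list, so K = white.

white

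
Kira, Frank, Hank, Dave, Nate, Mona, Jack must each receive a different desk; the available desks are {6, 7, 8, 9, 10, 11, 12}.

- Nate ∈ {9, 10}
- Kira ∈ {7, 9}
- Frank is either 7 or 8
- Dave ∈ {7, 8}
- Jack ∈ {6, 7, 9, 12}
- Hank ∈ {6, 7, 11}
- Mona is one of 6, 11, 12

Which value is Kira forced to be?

9

The 7 variables draw from only 7 values {6, 7, 8, 9, 10, 11, 12}, so each is used; only Nate can be 10, hence Nate = 10.
Frank and Dave between them cover only {7, 8} — a naked pair. Remove those values from Kira, Hank, Jack.
So Kira = 9.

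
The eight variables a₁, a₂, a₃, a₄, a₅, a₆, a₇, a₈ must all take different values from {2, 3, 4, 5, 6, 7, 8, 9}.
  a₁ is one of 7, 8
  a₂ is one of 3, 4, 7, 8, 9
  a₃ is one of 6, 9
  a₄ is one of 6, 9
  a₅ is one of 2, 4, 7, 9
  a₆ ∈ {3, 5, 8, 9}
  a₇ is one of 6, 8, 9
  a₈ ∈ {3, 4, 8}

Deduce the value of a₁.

The 8 variables draw from only 8 values {2, 3, 4, 5, 6, 7, 8, 9}, so each is used; only a₅ can be 2, hence a₅ = 2.
The 7 still-open variables together cover exactly {3, 4, 5, 6, 7, 8, 9} — 7 values for 7 variables — and 5 appears only in a₆'s list, so a₆ = 5.
The 2 variables a₃ and a₄ are confined to {6, 9}, which locks those values in; drop them from a₂, a₇.
That leaves a₇ = 8. Remove 8 from a₁, a₂, a₈.
So a₁ = 7.

7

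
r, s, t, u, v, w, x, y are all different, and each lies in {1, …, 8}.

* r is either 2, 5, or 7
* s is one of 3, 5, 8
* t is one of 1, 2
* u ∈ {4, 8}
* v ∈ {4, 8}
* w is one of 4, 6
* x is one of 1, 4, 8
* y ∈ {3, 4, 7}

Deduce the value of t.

The 8 variables draw from only 8 values {1, 2, 3, 4, 5, 6, 7, 8}, so each is used; only w can be 6, hence w = 6.
u and v between them cover only {4, 8} — a naked pair. Remove those values from s, x, y.
That leaves x = 1. Eliminate 1 elsewhere: t.
So t = 2.

2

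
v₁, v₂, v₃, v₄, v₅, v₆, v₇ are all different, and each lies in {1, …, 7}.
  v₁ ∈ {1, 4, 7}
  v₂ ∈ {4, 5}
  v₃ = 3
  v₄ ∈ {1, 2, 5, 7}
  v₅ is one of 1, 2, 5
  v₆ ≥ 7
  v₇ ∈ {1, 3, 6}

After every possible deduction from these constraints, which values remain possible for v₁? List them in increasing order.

1, 4

v₃'s domain is down to {3}, so v₃ = 3. Remove 3 from v₇.
That leaves v₆ = 7. Strike 7 from v₁, v₄.
Among the 5 still-open variables, 6 fits only v₇ (and all 5 values in {1, 2, 4, 5, 6} must be used), so v₇ = 6.
No further eliminations apply; v₁ can still be any of 1, 4.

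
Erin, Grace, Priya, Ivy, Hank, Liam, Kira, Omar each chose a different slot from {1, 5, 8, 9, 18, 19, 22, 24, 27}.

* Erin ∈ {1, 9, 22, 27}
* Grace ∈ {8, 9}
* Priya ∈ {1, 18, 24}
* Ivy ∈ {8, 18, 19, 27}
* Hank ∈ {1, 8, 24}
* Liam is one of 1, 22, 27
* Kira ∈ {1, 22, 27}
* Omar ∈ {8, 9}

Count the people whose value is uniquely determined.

The 8 variables draw from only 8 values {1, 8, 9, 18, 19, 22, 24, 27}, so each is used; only Ivy can be 19, hence Ivy = 19.
The 7 still-open variables together cover exactly {1, 8, 9, 18, 22, 24, 27} — 7 values for 7 variables — and 18 appears only in Priya's list, so Priya = 18.
The 6 still-open variables draw from only 6 values {1, 8, 9, 22, 24, 27}, so each is used; only Hank can be 24, hence Hank = 24.
Grace and Omar between them cover only {8, 9} — a naked pair. Remove those values from Erin.
Determined: Priya=18, Ivy=19, Hank=24. The other people each still have more than one consistent value. That makes 3.

3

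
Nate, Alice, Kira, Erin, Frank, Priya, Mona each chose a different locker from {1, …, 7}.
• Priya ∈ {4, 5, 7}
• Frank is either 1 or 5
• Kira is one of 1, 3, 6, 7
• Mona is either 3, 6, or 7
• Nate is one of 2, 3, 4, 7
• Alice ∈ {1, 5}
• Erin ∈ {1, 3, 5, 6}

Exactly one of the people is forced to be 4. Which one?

The 7 variables draw from only 7 values {1, 2, 3, 4, 5, 6, 7}, so each is used; only Nate can be 2, hence Nate = 2.
The 6 still-open variables draw from only 6 values {1, 3, 4, 5, 6, 7}, so each is used; only Priya can be 4, hence Priya = 4.

Priya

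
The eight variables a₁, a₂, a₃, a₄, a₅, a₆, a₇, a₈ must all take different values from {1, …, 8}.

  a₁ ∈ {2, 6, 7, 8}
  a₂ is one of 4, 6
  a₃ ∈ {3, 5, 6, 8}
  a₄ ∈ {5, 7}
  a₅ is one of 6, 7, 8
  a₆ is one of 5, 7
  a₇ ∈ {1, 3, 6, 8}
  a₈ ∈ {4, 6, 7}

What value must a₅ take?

The 8 variables draw from only 8 values {1, 2, 3, 4, 5, 6, 7, 8}, so each is used; only a₇ can be 1, hence a₇ = 1.
The 7 still-open variables draw from only 7 values {2, 3, 4, 5, 6, 7, 8}, so each is used; only a₁ can be 2, hence a₁ = 2.
The 6 still-open variables draw from only 6 values {3, 4, 5, 6, 7, 8}, so each is used; only a₃ can be 3, hence a₃ = 3.
The 5 still-open variables draw from only 5 values {4, 5, 6, 7, 8}, so each is used; only a₅ can be 8, hence a₅ = 8.

8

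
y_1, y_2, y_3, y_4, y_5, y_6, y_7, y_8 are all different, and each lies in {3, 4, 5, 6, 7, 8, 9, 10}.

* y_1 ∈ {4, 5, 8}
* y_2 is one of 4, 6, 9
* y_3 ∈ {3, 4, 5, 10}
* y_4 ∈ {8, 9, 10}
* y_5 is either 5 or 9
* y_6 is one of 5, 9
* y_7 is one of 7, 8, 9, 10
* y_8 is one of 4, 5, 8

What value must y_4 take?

The 8 variables draw from only 8 values {3, 4, 5, 6, 7, 8, 9, 10}, so each is used; only y_3 can be 3, hence y_3 = 3.
The 7 still-open variables draw from only 7 values {4, 5, 6, 7, 8, 9, 10}, so each is used; only y_2 can be 6, hence y_2 = 6.
The 6 still-open variables together cover exactly {4, 5, 7, 8, 9, 10} — 6 values for 6 variables — and 7 appears only in y_7's list, so y_7 = 7.
Among the 5 still-open variables, 10 fits only y_4 (and all 5 values in {4, 5, 8, 9, 10} must be used), so y_4 = 10.

10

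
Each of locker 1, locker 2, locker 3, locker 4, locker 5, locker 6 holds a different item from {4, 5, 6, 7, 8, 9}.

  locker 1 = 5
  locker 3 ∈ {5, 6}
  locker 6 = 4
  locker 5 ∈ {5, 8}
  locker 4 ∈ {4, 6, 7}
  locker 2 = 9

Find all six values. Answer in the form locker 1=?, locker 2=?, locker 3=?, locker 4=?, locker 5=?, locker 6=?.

locker 1=5, locker 2=9, locker 3=6, locker 4=7, locker 5=8, locker 6=4

locker 1 has just one choice, so locker 1 = 5. Strike 5 from locker 3, locker 5.
locker 2 must be 9 (only option left).
That leaves locker 3 = 6. Strike 6 from locker 4.
locker 5's domain is down to {8}, so locker 5 = 8.
locker 6's domain is down to {4}, so locker 6 = 4. Strike 4 from locker 4.
locker 4 has just one choice, so locker 4 = 7.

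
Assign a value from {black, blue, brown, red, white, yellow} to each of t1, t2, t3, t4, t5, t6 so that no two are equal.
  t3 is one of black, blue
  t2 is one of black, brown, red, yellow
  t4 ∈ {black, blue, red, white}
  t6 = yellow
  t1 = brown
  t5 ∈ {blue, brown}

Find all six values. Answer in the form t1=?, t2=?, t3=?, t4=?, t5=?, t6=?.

t1=brown, t2=red, t3=black, t4=white, t5=blue, t6=yellow

t1 must be brown (only option left). Strike brown from t2, t5.
t5's domain is down to {blue}, so t5 = blue. Strike blue from t3, t4.
That leaves t6 = yellow. Strike yellow from t2.
t3 must be black (only option left). So t2, t4 can't be black.
t2's domain is down to {red}, so t2 = red. Strike red from t4.
t4's domain is down to {white}, so t4 = white.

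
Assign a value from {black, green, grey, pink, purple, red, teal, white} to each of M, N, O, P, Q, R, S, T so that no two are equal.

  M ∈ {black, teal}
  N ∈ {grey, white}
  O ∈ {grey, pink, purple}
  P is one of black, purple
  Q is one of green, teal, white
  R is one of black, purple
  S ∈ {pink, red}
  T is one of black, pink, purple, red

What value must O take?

Among the 8 variables, green fits only Q (and all 8 values in {black, green, grey, pink, purple, red, teal, white} must be used), so Q = green.
Among the 7 still-open variables, teal fits only M (and all 7 values in {black, grey, pink, purple, red, teal, white} must be used), so M = teal.
The 6 still-open variables draw from only 6 values {black, grey, pink, purple, red, white}, so each is used; only N can be white, hence N = white.
The 5 still-open variables draw from only 5 values {black, grey, pink, purple, red}, so each is used; only O can be grey, hence O = grey.

grey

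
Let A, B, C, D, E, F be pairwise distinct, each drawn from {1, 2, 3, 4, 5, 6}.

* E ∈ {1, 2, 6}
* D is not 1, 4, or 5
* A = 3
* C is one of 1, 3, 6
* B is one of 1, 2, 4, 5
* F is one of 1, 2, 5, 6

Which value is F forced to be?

A must be 3 (only option left). Remove 3 from C, D.
Among the 5 still-open variables, 4 fits only B (and all 5 values in {1, 2, 4, 5, 6} must be used), so B = 4.
The 4 still-open variables draw from only 4 values {1, 2, 5, 6}, so each is used; only F can be 5, hence F = 5.

5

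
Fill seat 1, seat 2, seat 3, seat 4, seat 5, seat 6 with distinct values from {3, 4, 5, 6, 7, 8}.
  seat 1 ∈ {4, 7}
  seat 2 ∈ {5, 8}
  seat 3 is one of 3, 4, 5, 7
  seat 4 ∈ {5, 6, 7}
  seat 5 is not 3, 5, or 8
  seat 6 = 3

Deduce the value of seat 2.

seat 6 has just one choice, so seat 6 = 3. Eliminate 3 elsewhere: seat 3.
Among the 5 still-open variables, 8 fits only seat 2 (and all 5 values in {4, 5, 6, 7, 8} must be used), so seat 2 = 8.

8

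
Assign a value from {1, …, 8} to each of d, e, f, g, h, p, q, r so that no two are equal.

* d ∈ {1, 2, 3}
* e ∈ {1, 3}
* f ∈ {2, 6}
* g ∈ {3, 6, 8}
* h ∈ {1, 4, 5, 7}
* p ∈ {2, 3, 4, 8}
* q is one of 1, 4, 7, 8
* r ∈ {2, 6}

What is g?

The 8 variables together cover exactly {1, 2, 3, 4, 5, 6, 7, 8} — 8 values for 8 variables — and 5 appears only in h's list, so h = 5.
Among the 7 still-open variables, 7 fits only q (and all 7 values in {1, 2, 3, 4, 6, 7, 8} must be used), so q = 7.
The 6 still-open variables together cover exactly {1, 2, 3, 4, 6, 8} — 6 values for 6 variables — and 4 appears only in p's list, so p = 4.
The 5 still-open variables together cover exactly {1, 2, 3, 6, 8} — 5 values for 5 variables — and 8 appears only in g's list, so g = 8.

8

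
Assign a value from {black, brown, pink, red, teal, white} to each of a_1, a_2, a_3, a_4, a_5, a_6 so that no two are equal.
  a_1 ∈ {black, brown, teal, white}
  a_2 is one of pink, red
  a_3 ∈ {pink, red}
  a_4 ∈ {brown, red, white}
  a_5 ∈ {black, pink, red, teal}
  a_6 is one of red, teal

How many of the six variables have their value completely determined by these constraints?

2

a_2 and a_3 between them cover only {pink, red} — a naked pair. Remove those values from a_4, a_5, a_6.
a_6's domain is down to {teal}, so a_6 = teal. Remove teal from a_1, a_5.
a_5 must be black (only option left). Eliminate black elsewhere: a_1.
Determined: a_5=black, a_6=teal. The other variables each still have more than one consistent value. That makes 2.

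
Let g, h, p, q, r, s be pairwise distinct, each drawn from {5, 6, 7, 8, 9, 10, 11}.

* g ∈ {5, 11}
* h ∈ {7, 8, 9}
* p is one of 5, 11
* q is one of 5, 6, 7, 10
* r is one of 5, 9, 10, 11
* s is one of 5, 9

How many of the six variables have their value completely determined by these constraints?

g and p between them cover only {5, 11} — a naked pair. Remove those values from q, r, s.
That leaves s = 9. Eliminate 9 elsewhere: h, r.
That leaves r = 10. Strike 10 from q.
Determined: r=10, s=9. The other variables each still have more than one consistent value. That makes 2.

2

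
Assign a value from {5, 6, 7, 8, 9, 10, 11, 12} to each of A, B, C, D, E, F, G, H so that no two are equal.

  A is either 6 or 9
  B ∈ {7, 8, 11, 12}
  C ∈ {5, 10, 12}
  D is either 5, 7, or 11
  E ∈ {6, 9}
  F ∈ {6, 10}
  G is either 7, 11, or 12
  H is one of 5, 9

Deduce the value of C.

The 8 variables together cover exactly {5, 6, 7, 8, 9, 10, 11, 12} — 8 values for 8 variables — and 8 appears only in B's list, so B = 8.
The 2 variables A and E are confined to {6, 9}, which locks those values in; drop them from F, H.
F has just one choice, so F = 10. So C can't be 10.
H must be 5 (only option left). Eliminate 5 elsewhere: C, D.
So C = 12.

12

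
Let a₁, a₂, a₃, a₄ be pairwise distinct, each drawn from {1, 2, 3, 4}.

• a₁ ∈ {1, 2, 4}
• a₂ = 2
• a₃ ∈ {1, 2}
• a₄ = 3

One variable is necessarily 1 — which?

a₃

a₂'s domain is down to {2}, so a₂ = 2. So a₁, a₃ can't be 2.
So 1 goes to a₃.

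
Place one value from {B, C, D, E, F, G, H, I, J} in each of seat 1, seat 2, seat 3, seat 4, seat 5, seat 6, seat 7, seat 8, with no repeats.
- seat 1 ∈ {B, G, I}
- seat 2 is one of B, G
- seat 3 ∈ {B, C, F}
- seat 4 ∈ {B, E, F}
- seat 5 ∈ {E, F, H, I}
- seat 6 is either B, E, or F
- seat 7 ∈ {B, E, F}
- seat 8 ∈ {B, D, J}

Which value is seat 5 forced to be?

seat 4, seat 6, seat 7 share exactly the 3 values {B, E, F}; by pigeonhole those values go to them, so strike B, E, F from seat 1, seat 2, seat 3, seat 5, seat 8.
seat 2 has just one choice, so seat 2 = G. Strike G from seat 1.
seat 3's domain is down to {C}, so seat 3 = C.
seat 1 must be I (only option left). Eliminate I elsewhere: seat 5.
So seat 5 = H.

H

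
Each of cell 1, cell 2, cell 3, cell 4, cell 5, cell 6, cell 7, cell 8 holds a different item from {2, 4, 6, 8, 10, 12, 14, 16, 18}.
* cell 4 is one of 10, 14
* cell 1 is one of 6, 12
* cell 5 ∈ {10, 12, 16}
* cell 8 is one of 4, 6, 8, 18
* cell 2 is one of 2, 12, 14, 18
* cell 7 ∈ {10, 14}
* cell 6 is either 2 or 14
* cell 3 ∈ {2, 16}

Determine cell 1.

cell 4 and cell 7 between them cover only {10, 14} — a naked pair. Remove those values from cell 2, cell 5, cell 6.
cell 6's domain is down to {2}, so cell 6 = 2. Remove 2 from cell 2, cell 3.
cell 3 has just one choice, so cell 3 = 16. Strike 16 from cell 5.
cell 5 has just one choice, so cell 5 = 12. Remove 12 from cell 1, cell 2.
So cell 1 = 6.

6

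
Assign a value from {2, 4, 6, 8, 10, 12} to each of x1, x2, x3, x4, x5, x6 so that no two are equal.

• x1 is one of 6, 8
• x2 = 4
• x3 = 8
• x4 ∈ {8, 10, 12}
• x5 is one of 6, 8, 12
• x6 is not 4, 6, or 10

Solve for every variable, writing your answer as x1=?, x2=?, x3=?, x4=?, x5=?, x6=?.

x1=6, x2=4, x3=8, x4=10, x5=12, x6=2

x2's domain is down to {4}, so x2 = 4.
That leaves x3 = 8. Eliminate 8 elsewhere: x1, x4, x5, x6.
That leaves x1 = 6. Strike 6 from x5.
x5's domain is down to {12}, so x5 = 12. Remove 12 from x4, x6.
x6 has just one choice, so x6 = 2.
x4 has just one choice, so x4 = 10.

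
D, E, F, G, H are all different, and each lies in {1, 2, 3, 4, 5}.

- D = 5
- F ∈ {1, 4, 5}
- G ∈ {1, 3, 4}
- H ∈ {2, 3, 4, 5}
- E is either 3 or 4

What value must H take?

D's domain is down to {5}, so D = 5. Remove 5 from F, H.
The 4 still-open variables together cover exactly {1, 2, 3, 4} — 4 values for 4 variables — and 2 appears only in H's list, so H = 2.

2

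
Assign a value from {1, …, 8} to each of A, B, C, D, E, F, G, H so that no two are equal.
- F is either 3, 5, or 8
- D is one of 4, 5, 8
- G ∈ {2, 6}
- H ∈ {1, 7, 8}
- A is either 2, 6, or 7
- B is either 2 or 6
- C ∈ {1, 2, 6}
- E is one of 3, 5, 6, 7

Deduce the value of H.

8

Among the 8 variables, 4 fits only D (and all 8 values in {1, 2, 3, 4, 5, 6, 7, 8} must be used), so D = 4.
B and G between them cover only {2, 6} — a naked pair. Remove those values from A, C, E.
A has just one choice, so A = 7. Strike 7 from E, H.
C's domain is down to {1}, so C = 1. Strike 1 from H.
So H = 8.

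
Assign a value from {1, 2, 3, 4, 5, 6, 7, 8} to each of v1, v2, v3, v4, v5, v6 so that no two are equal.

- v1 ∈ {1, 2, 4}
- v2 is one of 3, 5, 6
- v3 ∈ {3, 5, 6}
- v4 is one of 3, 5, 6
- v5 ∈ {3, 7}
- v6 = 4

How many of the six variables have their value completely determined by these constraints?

2

v6's domain is down to {4}, so v6 = 4. Strike 4 from v1.
v2, v3, v4 share exactly the 3 values {3, 5, 6}; by pigeonhole those values go to them, so strike 3, 5, 6 from v5.
v5 has just one choice, so v5 = 7.
Determined: v5=7, v6=4. The other variables each still have more than one consistent value. That makes 2.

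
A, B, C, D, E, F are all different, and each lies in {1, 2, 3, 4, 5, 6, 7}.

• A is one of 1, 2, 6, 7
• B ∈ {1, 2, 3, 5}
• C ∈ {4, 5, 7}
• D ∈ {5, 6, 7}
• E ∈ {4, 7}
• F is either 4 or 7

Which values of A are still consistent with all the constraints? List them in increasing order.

1, 2

The 2 variables E and F are confined to {4, 7}, which locks those values in; drop them from A, C, D.
C's domain is down to {5}, so C = 5. Remove 5 from B, D.
D has just one choice, so D = 6. Remove 6 from A.
No further eliminations apply; A can still be any of 1, 2.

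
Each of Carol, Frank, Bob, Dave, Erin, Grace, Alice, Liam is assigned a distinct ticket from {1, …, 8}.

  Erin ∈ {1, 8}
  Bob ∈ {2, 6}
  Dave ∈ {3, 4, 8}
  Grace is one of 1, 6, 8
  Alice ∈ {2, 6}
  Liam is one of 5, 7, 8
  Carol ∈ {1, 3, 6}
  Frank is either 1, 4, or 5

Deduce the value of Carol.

3

The 8 variables draw from only 8 values {1, 2, 3, 4, 5, 6, 7, 8}, so each is used; only Liam can be 7, hence Liam = 7.
Among the 7 still-open variables, 5 fits only Frank (and all 7 values in {1, 2, 3, 4, 5, 6, 8} must be used), so Frank = 5.
The 6 still-open variables together cover exactly {1, 2, 3, 4, 6, 8} — 6 values for 6 variables — and 4 appears only in Dave's list, so Dave = 4.
The 5 still-open variables draw from only 5 values {1, 2, 3, 6, 8}, so each is used; only Carol can be 3, hence Carol = 3.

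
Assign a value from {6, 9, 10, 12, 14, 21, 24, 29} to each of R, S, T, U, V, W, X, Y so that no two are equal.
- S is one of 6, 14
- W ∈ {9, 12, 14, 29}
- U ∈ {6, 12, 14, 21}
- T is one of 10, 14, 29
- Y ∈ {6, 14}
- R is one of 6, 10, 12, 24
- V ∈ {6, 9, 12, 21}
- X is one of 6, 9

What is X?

The 8 variables draw from only 8 values {6, 9, 10, 12, 14, 21, 24, 29}, so each is used; only R can be 24, hence R = 24.
Among the 7 still-open variables, 10 fits only T (and all 7 values in {6, 9, 10, 12, 14, 21, 29} must be used), so T = 10.
The 6 still-open variables together cover exactly {6, 9, 12, 14, 21, 29} — 6 values for 6 variables — and 29 appears only in W's list, so W = 29.
S and Y share exactly the 2 values {6, 14}; by pigeonhole those values go to them, so strike 6, 14 from U, V, X.
So X = 9.

9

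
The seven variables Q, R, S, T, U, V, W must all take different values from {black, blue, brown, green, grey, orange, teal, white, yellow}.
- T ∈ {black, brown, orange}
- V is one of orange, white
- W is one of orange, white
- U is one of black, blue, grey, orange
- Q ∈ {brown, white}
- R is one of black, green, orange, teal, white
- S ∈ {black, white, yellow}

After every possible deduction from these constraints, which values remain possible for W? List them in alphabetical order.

V and W share exactly the 2 values {orange, white}; by pigeonhole those values go to them, so strike orange, white from Q, R, S, T, U.
That leaves Q = brown. Remove brown from T.
T's domain is down to {black}, so T = black. Eliminate black elsewhere: R, S, U.
S must be yellow (only option left).
No further eliminations apply; W can still be any of orange, white.

orange, white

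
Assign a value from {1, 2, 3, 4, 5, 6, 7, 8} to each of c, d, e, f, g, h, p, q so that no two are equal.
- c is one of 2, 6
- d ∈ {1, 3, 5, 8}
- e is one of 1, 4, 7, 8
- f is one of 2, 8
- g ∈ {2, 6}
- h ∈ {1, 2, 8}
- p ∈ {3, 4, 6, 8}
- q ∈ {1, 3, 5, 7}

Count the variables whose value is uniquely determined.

2

c and g between them cover only {2, 6} — a naked pair. Remove those values from f, h, p.
That leaves f = 8. Eliminate 8 elsewhere: d, e, h, p.
h has just one choice, so h = 1. So d, e, q can't be 1.
Determined: f=8, h=1. The other variables each still have more than one consistent value. That makes 2.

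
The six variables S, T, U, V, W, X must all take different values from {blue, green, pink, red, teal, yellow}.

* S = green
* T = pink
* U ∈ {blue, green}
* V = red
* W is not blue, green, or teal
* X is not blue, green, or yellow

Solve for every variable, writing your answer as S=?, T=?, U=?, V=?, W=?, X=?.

S=green, T=pink, U=blue, V=red, W=yellow, X=teal

S must be green (only option left). So U can't be green.
T must be pink (only option left). Strike pink from W, X.
U must be blue (only option left).
V has just one choice, so V = red. Remove red from W, X.
W has just one choice, so W = yellow.
That leaves X = teal.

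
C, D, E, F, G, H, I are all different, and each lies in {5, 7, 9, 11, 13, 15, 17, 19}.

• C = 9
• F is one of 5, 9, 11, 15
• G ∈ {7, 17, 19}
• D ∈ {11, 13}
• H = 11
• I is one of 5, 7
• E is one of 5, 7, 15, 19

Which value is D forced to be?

C has just one choice, so C = 9. Strike 9 from F.
H must be 11 (only option left). Strike 11 from D, F.
So D = 13.

13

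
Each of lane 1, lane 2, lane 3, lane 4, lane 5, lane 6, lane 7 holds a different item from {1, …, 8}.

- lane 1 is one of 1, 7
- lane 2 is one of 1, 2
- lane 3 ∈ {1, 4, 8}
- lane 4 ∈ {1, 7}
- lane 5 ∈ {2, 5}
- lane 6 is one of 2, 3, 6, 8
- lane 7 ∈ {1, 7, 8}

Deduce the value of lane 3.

4

lane 1 and lane 4 share exactly the 2 values {1, 7}; by pigeonhole those values go to them, so strike 1, 7 from lane 2, lane 3, lane 7.
lane 2 has just one choice, so lane 2 = 2. Eliminate 2 elsewhere: lane 5, lane 6.
lane 5's domain is down to {5}, so lane 5 = 5.
lane 7 must be 8 (only option left). So lane 3, lane 6 can't be 8.
So lane 3 = 4.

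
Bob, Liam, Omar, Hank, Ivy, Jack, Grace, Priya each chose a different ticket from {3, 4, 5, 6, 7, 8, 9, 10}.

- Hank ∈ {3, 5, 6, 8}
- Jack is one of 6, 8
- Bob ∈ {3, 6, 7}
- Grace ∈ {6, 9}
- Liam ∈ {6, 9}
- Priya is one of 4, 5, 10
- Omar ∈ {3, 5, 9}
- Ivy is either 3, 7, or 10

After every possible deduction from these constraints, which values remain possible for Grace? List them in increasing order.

Among the 8 variables, 4 fits only Priya (and all 8 values in {3, 4, 5, 6, 7, 8, 9, 10} must be used), so Priya = 4.
The 7 still-open variables together cover exactly {3, 5, 6, 7, 8, 9, 10} — 7 values for 7 variables — and 10 appears only in Ivy's list, so Ivy = 10.
Among the 6 still-open variables, 7 fits only Bob (and all 6 values in {3, 5, 6, 7, 8, 9} must be used), so Bob = 7.
Liam and Grace share exactly the 2 values {6, 9}; by pigeonhole those values go to them, so strike 6, 9 from Omar, Hank, Jack.
Jack has just one choice, so Jack = 8. So Hank can't be 8.
No further eliminations apply; Grace can still be any of 6, 9.

6, 9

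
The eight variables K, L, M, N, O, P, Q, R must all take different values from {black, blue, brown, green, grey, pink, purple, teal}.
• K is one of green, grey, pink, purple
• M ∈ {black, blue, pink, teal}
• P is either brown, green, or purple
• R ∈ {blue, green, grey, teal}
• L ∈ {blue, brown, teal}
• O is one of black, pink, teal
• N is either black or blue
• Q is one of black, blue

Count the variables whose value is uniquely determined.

1

N and Q share exactly the 2 values {black, blue}; by pigeonhole those values go to them, so strike black, blue from L, M, O, R.
M and O share exactly the 2 values {pink, teal}; by pigeonhole those values go to them, so strike pink, teal from K, L, R.
L's domain is down to {brown}, so L = brown. So P can't be brown.
Determined: L=brown. The other variables each still have more than one consistent value. That makes 1.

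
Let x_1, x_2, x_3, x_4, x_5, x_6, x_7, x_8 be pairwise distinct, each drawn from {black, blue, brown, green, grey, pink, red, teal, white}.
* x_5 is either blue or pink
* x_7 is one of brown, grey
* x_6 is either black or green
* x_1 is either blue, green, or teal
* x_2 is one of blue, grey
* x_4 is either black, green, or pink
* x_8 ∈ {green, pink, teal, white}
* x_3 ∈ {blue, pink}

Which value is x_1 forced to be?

Among the 8 variables, brown fits only x_7 (and all 8 values in {black, blue, brown, green, grey, pink, teal, white} must be used), so x_7 = brown.
Among the 7 still-open variables, grey fits only x_2 (and all 7 values in {black, blue, green, grey, pink, teal, white} must be used), so x_2 = grey.
Among the 6 still-open variables, white fits only x_8 (and all 6 values in {black, blue, green, pink, teal, white} must be used), so x_8 = white.
The 5 still-open variables together cover exactly {black, blue, green, pink, teal} — 5 values for 5 variables — and teal appears only in x_1's list, so x_1 = teal.

teal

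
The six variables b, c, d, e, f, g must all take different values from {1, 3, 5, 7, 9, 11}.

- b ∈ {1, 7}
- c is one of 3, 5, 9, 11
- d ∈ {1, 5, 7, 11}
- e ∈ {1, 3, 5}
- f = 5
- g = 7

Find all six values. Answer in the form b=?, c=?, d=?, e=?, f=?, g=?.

b=1, c=9, d=11, e=3, f=5, g=7

f has just one choice, so f = 5. Eliminate 5 elsewhere: c, d, e.
g's domain is down to {7}, so g = 7. Eliminate 7 elsewhere: b, d.
b's domain is down to {1}, so b = 1. Strike 1 from d, e.
That leaves d = 11. Eliminate 11 elsewhere: c.
e must be 3 (only option left). Remove 3 from c.
c must be 9 (only option left).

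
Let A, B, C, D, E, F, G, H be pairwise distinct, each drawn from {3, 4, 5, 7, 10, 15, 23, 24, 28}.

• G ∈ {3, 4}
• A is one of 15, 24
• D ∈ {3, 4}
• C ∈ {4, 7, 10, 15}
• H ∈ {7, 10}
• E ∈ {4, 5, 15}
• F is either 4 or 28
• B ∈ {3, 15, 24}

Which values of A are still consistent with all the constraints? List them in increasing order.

15, 24

Among the 8 variables, 5 fits only E (and all 8 values in {3, 4, 5, 7, 10, 15, 24, 28} must be used), so E = 5.
The 7 still-open variables draw from only 7 values {3, 4, 7, 10, 15, 24, 28}, so each is used; only F can be 28, hence F = 28.
The 2 variables D and G are confined to {3, 4}, which locks those values in; drop them from B, C.
The 2 variables A and B are confined to {15, 24}, which locks those values in; drop them from C.
No further eliminations apply; A can still be any of 15, 24.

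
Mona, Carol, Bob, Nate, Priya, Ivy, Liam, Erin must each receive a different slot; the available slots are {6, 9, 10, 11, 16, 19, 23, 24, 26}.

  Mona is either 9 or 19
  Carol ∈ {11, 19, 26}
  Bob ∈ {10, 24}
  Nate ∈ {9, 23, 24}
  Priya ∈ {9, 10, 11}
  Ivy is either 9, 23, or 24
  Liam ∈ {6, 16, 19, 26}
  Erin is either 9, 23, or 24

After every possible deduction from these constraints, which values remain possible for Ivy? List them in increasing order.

9, 23, 24

The 3 variables Nate, Ivy, Erin are confined to {9, 23, 24}, which locks those values in; drop them from Mona, Bob, Priya.
Mona has just one choice, so Mona = 19. So Carol, Liam can't be 19.
Bob's domain is down to {10}, so Bob = 10. Eliminate 10 elsewhere: Priya.
Priya's domain is down to {11}, so Priya = 11. So Carol can't be 11.
Carol's domain is down to {26}, so Carol = 26. So Liam can't be 26.
No further eliminations apply; Ivy can still be any of 9, 23, 24.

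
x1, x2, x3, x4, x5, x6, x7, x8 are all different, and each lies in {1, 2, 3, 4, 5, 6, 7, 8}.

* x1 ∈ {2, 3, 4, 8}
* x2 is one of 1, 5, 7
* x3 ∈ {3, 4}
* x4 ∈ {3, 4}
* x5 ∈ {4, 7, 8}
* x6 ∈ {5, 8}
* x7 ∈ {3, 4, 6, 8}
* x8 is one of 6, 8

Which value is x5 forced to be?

7

The 8 variables together cover exactly {1, 2, 3, 4, 5, 6, 7, 8} — 8 values for 8 variables — and 1 appears only in x2's list, so x2 = 1.
The 7 still-open variables draw from only 7 values {2, 3, 4, 5, 6, 7, 8}, so each is used; only x1 can be 2, hence x1 = 2.
The 6 still-open variables draw from only 6 values {3, 4, 5, 6, 7, 8}, so each is used; only x6 can be 5, hence x6 = 5.
The 5 still-open variables draw from only 5 values {3, 4, 6, 7, 8}, so each is used; only x5 can be 7, hence x5 = 7.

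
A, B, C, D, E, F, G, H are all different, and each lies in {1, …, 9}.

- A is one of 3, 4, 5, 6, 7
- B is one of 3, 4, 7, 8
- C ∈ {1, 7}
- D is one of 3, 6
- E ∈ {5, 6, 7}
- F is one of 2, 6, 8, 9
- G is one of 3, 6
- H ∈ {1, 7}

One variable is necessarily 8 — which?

B

The 2 variables C and H are confined to {1, 7}, which locks those values in; drop them from A, B, E.
The 2 variables D and G are confined to {3, 6}, which locks those values in; drop them from A, B, E, F.
E has just one choice, so E = 5. So A can't be 5.
A's domain is down to {4}, so A = 4. So B can't be 4.
So 8 goes to B.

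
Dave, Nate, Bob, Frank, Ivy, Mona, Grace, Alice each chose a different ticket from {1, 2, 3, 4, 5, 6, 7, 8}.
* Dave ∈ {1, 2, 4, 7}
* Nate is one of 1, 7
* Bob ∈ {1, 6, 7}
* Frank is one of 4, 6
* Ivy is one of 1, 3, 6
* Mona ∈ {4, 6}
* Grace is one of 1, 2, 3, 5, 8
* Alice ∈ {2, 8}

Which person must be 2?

The 8 variables draw from only 8 values {1, 2, 3, 4, 5, 6, 7, 8}, so each is used; only Grace can be 5, hence Grace = 5.
The 7 still-open variables draw from only 7 values {1, 2, 3, 4, 6, 7, 8}, so each is used; only Ivy can be 3, hence Ivy = 3.
The 6 still-open variables draw from only 6 values {1, 2, 4, 6, 7, 8}, so each is used; only Alice can be 8, hence Alice = 8.
The 5 still-open variables together cover exactly {1, 2, 4, 6, 7} — 5 values for 5 variables — and 2 appears only in Dave's list, so Dave = 2.

Dave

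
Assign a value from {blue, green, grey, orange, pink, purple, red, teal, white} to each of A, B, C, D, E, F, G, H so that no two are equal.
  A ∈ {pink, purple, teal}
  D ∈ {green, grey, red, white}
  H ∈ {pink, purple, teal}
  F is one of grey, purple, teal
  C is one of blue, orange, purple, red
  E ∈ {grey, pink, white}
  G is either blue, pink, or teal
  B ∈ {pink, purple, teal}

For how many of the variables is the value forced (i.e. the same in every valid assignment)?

3

A, B, H share exactly the 3 values {pink, purple, teal}; by pigeonhole those values go to them, so strike pink, purple, teal from C, E, F, G.
F's domain is down to {grey}, so F = grey. Remove grey from D, E.
That leaves G = blue. Remove blue from C.
E's domain is down to {white}, so E = white. Strike white from D.
Determined: E=white, F=grey, G=blue. The other variables each still have more than one consistent value. That makes 3.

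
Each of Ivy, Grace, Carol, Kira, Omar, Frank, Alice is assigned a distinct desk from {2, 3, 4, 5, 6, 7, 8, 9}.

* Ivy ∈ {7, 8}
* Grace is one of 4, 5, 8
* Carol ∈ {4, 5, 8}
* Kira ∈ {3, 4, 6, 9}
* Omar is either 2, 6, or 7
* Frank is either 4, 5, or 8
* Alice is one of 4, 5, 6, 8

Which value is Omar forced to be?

2

Grace, Carol, Frank between them cover only {4, 5, 8} — a naked triple. Remove those values from Ivy, Kira, Alice.
Ivy's domain is down to {7}, so Ivy = 7. Eliminate 7 elsewhere: Omar.
Alice must be 6 (only option left). Remove 6 from Kira, Omar.
So Omar = 2.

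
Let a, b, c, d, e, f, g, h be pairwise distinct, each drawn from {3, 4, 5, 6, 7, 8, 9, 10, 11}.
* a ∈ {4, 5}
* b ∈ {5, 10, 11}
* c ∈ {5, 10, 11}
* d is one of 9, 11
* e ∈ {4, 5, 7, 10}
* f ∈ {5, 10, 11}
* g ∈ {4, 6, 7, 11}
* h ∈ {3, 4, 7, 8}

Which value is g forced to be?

6

b, c, f share exactly the 3 values {5, 10, 11}; by pigeonhole those values go to them, so strike 5, 10, 11 from a, d, e, g.
a's domain is down to {4}, so a = 4. Eliminate 4 elsewhere: e, g, h.
d has just one choice, so d = 9.
e's domain is down to {7}, so e = 7. Eliminate 7 elsewhere: g, h.
So g = 6.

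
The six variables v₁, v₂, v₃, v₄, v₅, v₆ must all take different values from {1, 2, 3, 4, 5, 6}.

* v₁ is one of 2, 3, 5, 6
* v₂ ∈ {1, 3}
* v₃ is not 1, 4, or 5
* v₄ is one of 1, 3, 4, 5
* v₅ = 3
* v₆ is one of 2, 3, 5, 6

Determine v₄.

4

v₅'s domain is down to {3}, so v₅ = 3. Eliminate 3 elsewhere: v₁, v₂, v₃, v₄, v₆.
v₂ has just one choice, so v₂ = 1. Remove 1 from v₄.
The 4 still-open variables together cover exactly {2, 4, 5, 6} — 4 values for 4 variables — and 4 appears only in v₄'s list, so v₄ = 4.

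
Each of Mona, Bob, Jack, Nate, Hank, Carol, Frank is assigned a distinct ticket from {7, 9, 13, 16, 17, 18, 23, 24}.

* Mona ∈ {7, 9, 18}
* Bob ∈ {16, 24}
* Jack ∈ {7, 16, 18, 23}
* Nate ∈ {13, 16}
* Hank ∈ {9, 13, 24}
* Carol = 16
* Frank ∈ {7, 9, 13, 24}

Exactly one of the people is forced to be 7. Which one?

Carol has just one choice, so Carol = 16. Strike 16 from Bob, Jack, Nate.
Bob must be 24 (only option left). Eliminate 24 elsewhere: Hank, Frank.
Nate's domain is down to {13}, so Nate = 13. So Hank, Frank can't be 13.
Hank must be 9 (only option left). Remove 9 from Mona, Frank.
So 7 goes to Frank.

Frank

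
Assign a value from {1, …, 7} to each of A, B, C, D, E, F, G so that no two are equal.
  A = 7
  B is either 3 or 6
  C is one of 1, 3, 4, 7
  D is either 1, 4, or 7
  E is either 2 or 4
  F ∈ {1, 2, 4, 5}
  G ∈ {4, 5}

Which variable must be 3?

C

A has just one choice, so A = 7. Strike 7 from C, D.
The 6 still-open variables draw from only 6 values {1, 2, 3, 4, 5, 6}, so each is used; only B can be 6, hence B = 6.
The 5 still-open variables draw from only 5 values {1, 2, 3, 4, 5}, so each is used; only C can be 3, hence C = 3.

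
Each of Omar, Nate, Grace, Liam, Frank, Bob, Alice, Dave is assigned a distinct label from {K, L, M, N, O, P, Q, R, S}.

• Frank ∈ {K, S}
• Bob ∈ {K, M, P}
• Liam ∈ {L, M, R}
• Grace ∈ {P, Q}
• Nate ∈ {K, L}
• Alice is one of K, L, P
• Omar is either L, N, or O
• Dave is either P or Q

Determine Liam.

The 2 variables Grace and Dave are confined to {P, Q}, which locks those values in; drop them from Bob, Alice.
Nate and Alice between them cover only {K, L} — a naked pair. Remove those values from Omar, Liam, Frank, Bob.
Frank must be S (only option left).
Bob must be M (only option left). Strike M from Liam.
So Liam = R.

R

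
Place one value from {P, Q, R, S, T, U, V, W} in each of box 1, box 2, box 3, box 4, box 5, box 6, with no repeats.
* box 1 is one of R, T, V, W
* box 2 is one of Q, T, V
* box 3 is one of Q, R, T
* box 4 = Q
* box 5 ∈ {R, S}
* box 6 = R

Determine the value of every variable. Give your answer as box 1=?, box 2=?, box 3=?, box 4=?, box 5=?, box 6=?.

box 4 must be Q (only option left). So box 2, box 3 can't be Q.
That leaves box 6 = R. So box 1, box 3, box 5 can't be R.
box 3 must be T (only option left). Eliminate T elsewhere: box 1, box 2.
That leaves box 5 = S.
That leaves box 2 = V. Eliminate V elsewhere: box 1.
box 1 must be W (only option left).

box 1=W, box 2=V, box 3=T, box 4=Q, box 5=S, box 6=R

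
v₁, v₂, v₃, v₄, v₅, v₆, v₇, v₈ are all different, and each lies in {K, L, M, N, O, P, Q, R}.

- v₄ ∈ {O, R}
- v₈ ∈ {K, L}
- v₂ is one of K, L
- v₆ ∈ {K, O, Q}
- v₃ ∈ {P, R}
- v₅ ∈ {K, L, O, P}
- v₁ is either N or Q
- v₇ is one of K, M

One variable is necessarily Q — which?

v₆

The 8 variables together cover exactly {K, L, M, N, O, P, Q, R} — 8 values for 8 variables — and M appears only in v₇'s list, so v₇ = M.
The 7 still-open variables together cover exactly {K, L, N, O, P, Q, R} — 7 values for 7 variables — and N appears only in v₁'s list, so v₁ = N.
Among the 6 still-open variables, Q fits only v₆ (and all 6 values in {K, L, O, P, Q, R} must be used), so v₆ = Q.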